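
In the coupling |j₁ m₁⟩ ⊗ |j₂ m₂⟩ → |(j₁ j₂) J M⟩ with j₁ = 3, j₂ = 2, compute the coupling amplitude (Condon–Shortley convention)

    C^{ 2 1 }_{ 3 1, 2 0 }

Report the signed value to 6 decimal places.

√[5·3!3!1!/8! · 4!2!2!2!3!1!] = √(36/7)
  +(−1)^1/∏(1,2,1,1,2,0)! = -1/4  (running -1/4)
  +(−1)^2/∏(2,1,0,0,3,1)! = 1/12  (running -1/6)
⟨..|..⟩ = √(36/7)·(-1/6) = -0.377964

-0.377964  (= −√(1/7))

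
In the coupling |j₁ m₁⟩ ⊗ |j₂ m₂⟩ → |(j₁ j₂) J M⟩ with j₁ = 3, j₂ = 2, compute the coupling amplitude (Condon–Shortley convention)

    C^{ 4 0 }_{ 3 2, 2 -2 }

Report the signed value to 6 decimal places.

triangle: 1!·5!·3!/10! = 720/3628800
(j±m)!: 5!·1!·0!·4!·4!·4! = 1658880
prefactor² = (2J+1)·Δ·N² = 20736/7
  k=0: +1/(0!·1!·1!·0!·4!·3!) = 1/144
Σ = 1/144  ⇒  CG² = 20736/7·1/144² = 1/7
CG = +√(1/7) = +0.377964

+√(1/7) ≈ +0.377964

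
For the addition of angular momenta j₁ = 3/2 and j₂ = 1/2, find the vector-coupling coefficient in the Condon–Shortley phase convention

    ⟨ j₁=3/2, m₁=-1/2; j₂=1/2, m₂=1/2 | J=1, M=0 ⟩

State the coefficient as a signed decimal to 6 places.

-0.707107

triangle: 1!·2!·0!/4! = 2/24
(j±m)!: 1!·2!·1!·0!·1!·1! = 2
prefactor² = (2J+1)·Δ·N² = 1/2
  k=1: −1/(1!·0!·1!·0!·1!·0!) = -1
Σ = -1  ⇒  CG² = 1/2·(-1)² = 1/2
CG = −√(1/2) = -0.707107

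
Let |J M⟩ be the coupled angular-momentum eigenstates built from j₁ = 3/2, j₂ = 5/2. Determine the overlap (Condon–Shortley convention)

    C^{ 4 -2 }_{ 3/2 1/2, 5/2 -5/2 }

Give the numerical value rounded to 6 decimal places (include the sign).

j₁+j₂−J=0  J+j₁−j₂=3  J−j₁+j₂=5  j₁+j₂+J+1=9
(j₁±m₁, j₂±m₂, J±M) = (2,1,0,5,2,6)
P² = 43200/7
sum k=0..0:
  [0] +1/240 = 1/240
S = 1/240
C² = P²·S² = 3/28 ; C = +0.327327

+0.327327  (= +√(3/28))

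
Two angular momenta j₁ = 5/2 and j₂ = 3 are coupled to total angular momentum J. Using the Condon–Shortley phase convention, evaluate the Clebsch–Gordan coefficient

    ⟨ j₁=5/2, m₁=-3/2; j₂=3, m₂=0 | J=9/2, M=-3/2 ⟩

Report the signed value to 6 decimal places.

triangle: 1!·4!·5!/11! = 2880/39916800
(j±m)!: 1!·4!·3!·3!·3!·6! = 3732480
prefactor² = (2J+1)·Δ·N² = 207360/77
  k=0: +1/(0!·1!·4!·3!·0!·2!) = 1/288
  k=1: −1/(1!·0!·3!·2!·1!·3!) = -1/72
Σ = -1/96  ⇒  CG² = 207360/77·(-1/96)² = 45/154
CG = −√(45/154) = -0.540562

-0.540562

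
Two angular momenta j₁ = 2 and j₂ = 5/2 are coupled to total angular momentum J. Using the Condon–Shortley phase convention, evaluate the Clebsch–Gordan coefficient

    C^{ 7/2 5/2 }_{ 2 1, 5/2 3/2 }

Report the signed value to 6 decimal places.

-0.125988  (= −√(1/63))

√[8·1!3!4!/9! · 3!1!4!1!6!1!] = √(2304/7)
  +(−1)^0/∏(0,1,1,4,2,0)! = 1/48  (running 1/48)
  +(−1)^1/∏(1,0,0,3,3,1)! = -1/36  (running -1/144)
⟨..|..⟩ = √(2304/7)·(-1/144) = -0.125988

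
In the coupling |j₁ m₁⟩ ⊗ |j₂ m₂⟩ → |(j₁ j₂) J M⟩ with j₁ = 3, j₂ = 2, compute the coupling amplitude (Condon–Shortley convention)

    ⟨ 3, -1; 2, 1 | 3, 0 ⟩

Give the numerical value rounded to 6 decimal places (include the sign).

j₁+j₂−J=2  J+j₁−j₂=4  J−j₁+j₂=2  j₁+j₂+J+1=9
(j₁±m₁, j₂±m₂, J±M) = (2,4,3,1,3,3)
P² = 96/5
sum k=1..2:
  [1] −1/12 = -1/12
  [2] +1/8 = 1/8
S = 1/24
C² = P²·S² = 1/30 ; C = +0.182574

+√(1/30) ≈ +0.182574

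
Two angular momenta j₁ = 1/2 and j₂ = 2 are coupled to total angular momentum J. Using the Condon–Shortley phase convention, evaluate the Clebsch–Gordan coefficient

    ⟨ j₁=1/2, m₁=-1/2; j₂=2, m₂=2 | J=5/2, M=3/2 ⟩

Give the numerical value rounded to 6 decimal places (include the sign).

j₁+j₂−J=0  J+j₁−j₂=1  J−j₁+j₂=4  j₁+j₂+J+1=6
(j₁±m₁, j₂±m₂, J±M) = (0,1,4,0,4,1)
P² = 576/5
sum k=0..0:
  [0] +1/24 = 1/24
S = 1/24
C² = P²·S² = 1/5 ; C = +0.447214

+0.447214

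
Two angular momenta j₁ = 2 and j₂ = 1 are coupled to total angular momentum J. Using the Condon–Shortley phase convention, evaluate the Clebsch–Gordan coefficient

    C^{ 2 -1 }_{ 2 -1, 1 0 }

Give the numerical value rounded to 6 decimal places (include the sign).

j₁+j₂−J=1  J+j₁−j₂=3  J−j₁+j₂=1  j₁+j₂+J+1=6
(j₁±m₁, j₂±m₂, J±M) = (1,3,1,1,1,3)
P² = 3/2
sum k=0..1:
  [0] +1/6 = 1/6
  [1] −1/2 = -1/2
S = -1/3
C² = P²·S² = 1/6 ; C = -0.408248

−√(1/6) ≈ -0.408248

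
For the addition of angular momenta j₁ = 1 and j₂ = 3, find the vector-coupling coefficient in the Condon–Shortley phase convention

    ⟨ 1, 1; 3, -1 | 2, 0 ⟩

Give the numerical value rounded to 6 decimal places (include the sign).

j₁+j₂−J=2  J+j₁−j₂=0  J−j₁+j₂=4  j₁+j₂+J+1=7
(j₁±m₁, j₂±m₂, J±M) = (2,0,2,4,2,2)
P² = 128/7
sum k=0..0:
  [0] +1/8 = 1/8
S = 1/8
C² = P²·S² = 2/7 ; C = +0.534522

+√(2/7) ≈ +0.534522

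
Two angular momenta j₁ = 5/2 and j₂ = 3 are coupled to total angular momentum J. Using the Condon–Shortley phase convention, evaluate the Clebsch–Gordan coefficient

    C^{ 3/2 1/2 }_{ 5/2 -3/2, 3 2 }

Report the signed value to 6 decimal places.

triangle: 4!·1!·2!/8! = 48/40320
(j±m)!: 1!·4!·5!·1!·2!·1! = 5760
prefactor² = (2J+1)·Δ·N² = 192/7
  k=3: −1/(3!·1!·1!·2!·0!·0!) = -1/12
  k=4: +1/(4!·0!·0!·1!·1!·1!) = 1/24
Σ = -1/24  ⇒  CG² = 192/7·(-1/24)² = 1/21
CG = −√(1/21) = -0.218218

-0.218218  (= −√(1/21))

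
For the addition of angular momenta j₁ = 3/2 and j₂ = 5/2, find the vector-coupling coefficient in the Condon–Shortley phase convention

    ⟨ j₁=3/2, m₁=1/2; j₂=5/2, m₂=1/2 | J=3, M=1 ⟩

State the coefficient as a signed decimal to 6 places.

√[7·1!2!4!/8! · 2!1!3!2!4!2!] = √(48/5)
  +(−1)^0/∏(0,1,1,3,1,1)! = 1/6  (running 1/6)
  +(−1)^1/∏(1,0,0,2,2,2)! = -1/8  (running 1/24)
⟨..|..⟩ = √(48/5)·(1/24) = +0.129099

+√(1/60) ≈ +0.129099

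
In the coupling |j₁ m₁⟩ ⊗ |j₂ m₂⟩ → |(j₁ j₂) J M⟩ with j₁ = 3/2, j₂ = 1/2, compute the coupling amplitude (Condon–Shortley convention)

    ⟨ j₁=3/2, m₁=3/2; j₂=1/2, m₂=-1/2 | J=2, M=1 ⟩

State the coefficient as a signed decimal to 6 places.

+0.500000  (= +√(1/4))

triangle: 0!*3!*1!/5! = 6/120
(j±m)!: 3!*0!*0!*1!*3!*1! = 36
prefactor² = (2J+1)*Δ*N² = 9
  k=0: +1/(0!*0!*0!*0!*3!*1!) = 1/6
Σ = 1/6  ⇒  CG² = 9*1/6² = 1/4
CG = +√(1/4) = +0.500000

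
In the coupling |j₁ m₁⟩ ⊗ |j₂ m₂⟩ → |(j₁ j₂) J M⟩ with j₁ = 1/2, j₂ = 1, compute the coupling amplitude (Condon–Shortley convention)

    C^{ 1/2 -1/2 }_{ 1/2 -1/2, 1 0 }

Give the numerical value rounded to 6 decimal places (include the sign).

−√(1/3) = -0.577350

triangle: 1!·0!·1!/3! = 1/6
(j±m)!: 0!·1!·1!·1!·0!·1! = 1
prefactor² = (2J+1)·Δ·N² = 1/3
  k=1: −1/(1!·0!·0!·0!·0!·1!) = -1
Σ = -1  ⇒  CG² = 1/3·(-1)² = 1/3
CG = −√(1/3) = -0.577350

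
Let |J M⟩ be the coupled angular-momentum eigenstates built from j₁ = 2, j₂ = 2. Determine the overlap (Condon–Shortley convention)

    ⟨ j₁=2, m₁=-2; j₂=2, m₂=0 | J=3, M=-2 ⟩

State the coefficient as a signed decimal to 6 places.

-0.707107  (= −√(1/2))

√[7·1!3!3!/8! · 0!4!2!2!1!5!] = √(72)
  +(−1)^1/∏(1,0,3,1,0,2)! = -1/12  (running -1/12)
⟨..|..⟩ = √(72)·(-1/12) = -0.707107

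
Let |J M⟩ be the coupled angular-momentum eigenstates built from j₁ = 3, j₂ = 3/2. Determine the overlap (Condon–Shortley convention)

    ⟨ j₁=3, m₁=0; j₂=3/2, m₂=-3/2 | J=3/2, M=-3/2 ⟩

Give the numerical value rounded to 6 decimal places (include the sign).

+√(1/35) ≈ +0.169031

√[4·3!3!0!/7! · 3!3!0!3!0!3!] = √(1296/35)
  +(−1)^0/∏(0,3,3,0,0,0)! = 1/36  (running 1/36)
⟨..|..⟩ = √(1296/35)·(1/36) = +0.169031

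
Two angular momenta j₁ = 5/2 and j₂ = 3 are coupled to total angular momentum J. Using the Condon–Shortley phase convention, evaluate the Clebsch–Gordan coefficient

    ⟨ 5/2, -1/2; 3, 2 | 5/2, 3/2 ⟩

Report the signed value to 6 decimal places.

triangle: 3!·2!·3!/9! = 72/362880
(j±m)!: 2!·3!·5!·1!·4!·1! = 34560
prefactor² = (2J+1)·Δ·N² = 288/7
  k=2: +1/(2!·1!·1!·3!·1!·0!) = 1/12
  k=3: −1/(3!·0!·0!·2!·2!·1!) = -1/24
Σ = 1/24  ⇒  CG² = 288/7·1/24² = 1/14
CG = +√(1/14) = +0.267261

+0.267261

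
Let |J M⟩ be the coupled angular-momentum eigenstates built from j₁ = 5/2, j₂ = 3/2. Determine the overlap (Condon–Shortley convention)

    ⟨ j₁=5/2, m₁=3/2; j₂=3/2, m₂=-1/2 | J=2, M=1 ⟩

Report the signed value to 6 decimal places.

√[5·2!3!1!/7! · 4!1!1!2!3!1!] = √(24/7)
  +(−1)^0/∏(0,2,1,1,2,0)! = 1/4  (running 1/4)
  +(−1)^1/∏(1,1,0,0,3,1)! = -1/6  (running 1/12)
⟨..|..⟩ = √(24/7)·(1/12) = +0.154303

+√(1/42) ≈ +0.154303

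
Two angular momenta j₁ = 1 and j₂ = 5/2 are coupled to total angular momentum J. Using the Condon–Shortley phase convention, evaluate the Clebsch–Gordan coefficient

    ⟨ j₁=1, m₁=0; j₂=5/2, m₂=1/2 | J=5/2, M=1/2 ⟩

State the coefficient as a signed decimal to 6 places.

triangle: 1!×1!×4!/7! = 24/5040
(j±m)!: 1!×1!×3!×2!×3!×2! = 144
prefactor² = (2J+1)×Δ×N² = 144/35
  k=0: +1/(0!×1!×1!×3!×0!×1!) = 1/6
  k=1: −1/(1!×0!×0!×2!×1!×2!) = -1/4
Σ = -1/12  ⇒  CG² = 144/35×(-1/12)² = 1/35
CG = −√(1/35) = -0.169031

-0.169031  (= −√(1/35))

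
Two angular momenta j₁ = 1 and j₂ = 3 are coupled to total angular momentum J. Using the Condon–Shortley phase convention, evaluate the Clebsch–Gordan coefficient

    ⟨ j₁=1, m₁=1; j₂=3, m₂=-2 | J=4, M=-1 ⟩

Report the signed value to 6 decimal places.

j₁+j₂−J=0  J+j₁−j₂=2  J−j₁+j₂=6  j₁+j₂+J+1=9
(j₁±m₁, j₂±m₂, J±M) = (2,0,1,5,3,5)
P² = 43200/7
sum k=0..0:
  [0] +1/240 = 1/240
S = 1/240
C² = P²·S² = 3/28 ; C = +0.327327

+√(3/28) ≈ +0.327327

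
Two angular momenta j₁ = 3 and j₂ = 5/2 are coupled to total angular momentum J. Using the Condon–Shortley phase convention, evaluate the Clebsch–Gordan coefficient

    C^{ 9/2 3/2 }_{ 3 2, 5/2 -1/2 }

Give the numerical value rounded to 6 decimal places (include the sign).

j₁+j₂−J=1  J+j₁−j₂=5  J−j₁+j₂=4  j₁+j₂+J+1=11
(j₁±m₁, j₂±m₂, J±M) = (5,1,2,3,6,3)
P² = 345600/77
sum k=0..1:
  [0] +1/96 = 1/96
  [1] −1/720 = -1/720
S = 13/1440
C² = P²·S² = 169/462 ; C = +0.604815

+0.604815  (= +√(169/462))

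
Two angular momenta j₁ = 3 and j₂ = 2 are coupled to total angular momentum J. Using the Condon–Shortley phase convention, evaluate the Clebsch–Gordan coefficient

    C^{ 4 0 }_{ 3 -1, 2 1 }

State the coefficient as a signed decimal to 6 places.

j₁+j₂−J=1  J+j₁−j₂=5  J−j₁+j₂=3  j₁+j₂+J+1=10
(j₁±m₁, j₂±m₂, J±M) = (2,4,3,1,4,4)
P² = 10368/35
sum k=0..1:
  [0] +1/144 = 1/144
  [1] −1/24 = -1/24
S = -5/144
C² = P²·S² = 5/14 ; C = -0.597614

−√(5/14) = -0.597614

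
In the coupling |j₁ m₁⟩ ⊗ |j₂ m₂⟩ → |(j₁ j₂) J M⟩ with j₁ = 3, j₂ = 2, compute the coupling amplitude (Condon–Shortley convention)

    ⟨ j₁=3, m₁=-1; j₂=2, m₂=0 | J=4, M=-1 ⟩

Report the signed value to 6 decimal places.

triangle: 1!×5!×3!/10! = 720/3628800
(j±m)!: 2!×4!×2!×2!×3!×5! = 138240
prefactor² = (2J+1)×Δ×N² = 1728/7
  k=0: +1/(0!×1!×4!×2!×1!×1!) = 1/48
  k=1: −1/(1!×0!×3!×1!×2!×2!) = -1/24
Σ = -1/48  ⇒  CG² = 1728/7×(-1/48)² = 3/28
CG = −√(3/28) = -0.327327

−√(3/28) ≈ -0.327327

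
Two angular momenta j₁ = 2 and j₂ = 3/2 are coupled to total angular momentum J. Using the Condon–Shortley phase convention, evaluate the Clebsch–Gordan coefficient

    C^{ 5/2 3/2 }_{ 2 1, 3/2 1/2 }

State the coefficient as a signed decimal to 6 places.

√[6·1!3!2!/7! · 3!1!2!1!4!1!] = √(144/35)
  +(−1)^0/∏(0,1,1,2,2,0)! = 1/4  (running 1/4)
  +(−1)^1/∏(1,0,0,1,3,1)! = -1/6  (running 1/12)
⟨..|..⟩ = √(144/35)·(1/12) = +0.169031

+√(1/35) ≈ +0.169031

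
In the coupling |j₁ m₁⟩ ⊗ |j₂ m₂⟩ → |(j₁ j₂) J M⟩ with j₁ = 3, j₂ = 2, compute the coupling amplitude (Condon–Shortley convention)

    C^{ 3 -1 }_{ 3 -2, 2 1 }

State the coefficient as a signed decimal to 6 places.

triangle: 2!×4!×2!/9! = 96/362880
(j±m)!: 1!×5!×3!×1!×2!×4! = 34560
prefactor² = (2J+1)×Δ×N² = 64
  k=1: −1/(1!×1!×4!×2!×0!×0!) = -1/48
  k=2: +1/(2!×0!×3!×1!×1!×1!) = 1/12
Σ = 1/16  ⇒  CG² = 64×1/16² = 1/4
CG = +√(1/4) = +0.500000

+0.500000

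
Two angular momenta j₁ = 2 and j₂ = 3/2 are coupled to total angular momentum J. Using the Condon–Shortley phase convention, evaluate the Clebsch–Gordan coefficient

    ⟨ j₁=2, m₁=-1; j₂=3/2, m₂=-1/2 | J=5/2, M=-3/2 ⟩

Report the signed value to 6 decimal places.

j₁+j₂−J=1  J+j₁−j₂=3  J−j₁+j₂=2  j₁+j₂+J+1=7
(j₁±m₁, j₂±m₂, J±M) = (1,3,1,2,1,4)
P² = 144/35
sum k=0..1:
  [0] +1/6 = 1/6
  [1] −1/4 = -1/4
S = -1/12
C² = P²·S² = 1/35 ; C = -0.169031

-0.169031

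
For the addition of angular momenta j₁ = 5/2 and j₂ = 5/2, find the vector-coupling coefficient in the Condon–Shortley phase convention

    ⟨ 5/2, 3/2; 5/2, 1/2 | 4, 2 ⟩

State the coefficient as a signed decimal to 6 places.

+0.422577  (= +√(5/28))

j₁+j₂−J=1  J+j₁−j₂=4  J−j₁+j₂=4  j₁+j₂+J+1=10
(j₁±m₁, j₂±m₂, J±M) = (4,1,3,2,6,2)
P² = 20736/35
sum k=0..1:
  [0] +1/36 = 1/36
  [1] −1/96 = -1/96
S = 5/288
C² = P²·S² = 5/28 ; C = +0.422577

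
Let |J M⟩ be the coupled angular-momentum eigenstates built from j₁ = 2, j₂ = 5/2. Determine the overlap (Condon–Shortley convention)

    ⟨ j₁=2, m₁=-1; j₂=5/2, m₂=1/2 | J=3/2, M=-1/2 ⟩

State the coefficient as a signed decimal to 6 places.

+0.487950  (= +√(5/21))

j₁+j₂−J=3  J+j₁−j₂=1  J−j₁+j₂=2  j₁+j₂+J+1=7
(j₁±m₁, j₂±m₂, J±M) = (1,3,3,2,1,2)
P² = 48/35
sum k=2..3:
  [2] +1/2 = 1/2
  [3] −1/12 = -1/12
S = 5/12
C² = P²·S² = 5/21 ; C = +0.487950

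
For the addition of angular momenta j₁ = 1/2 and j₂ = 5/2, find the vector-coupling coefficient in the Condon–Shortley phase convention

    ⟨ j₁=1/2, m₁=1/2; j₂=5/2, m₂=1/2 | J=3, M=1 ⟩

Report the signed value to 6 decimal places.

+√(2/3) = +0.816497

j₁+j₂−J=0  J+j₁−j₂=1  J−j₁+j₂=5  j₁+j₂+J+1=7
(j₁±m₁, j₂±m₂, J±M) = (1,0,3,2,4,2)
P² = 96
sum k=0..0:
  [0] +1/12 = 1/12
S = 1/12
C² = P²·S² = 2/3 ; C = +0.816497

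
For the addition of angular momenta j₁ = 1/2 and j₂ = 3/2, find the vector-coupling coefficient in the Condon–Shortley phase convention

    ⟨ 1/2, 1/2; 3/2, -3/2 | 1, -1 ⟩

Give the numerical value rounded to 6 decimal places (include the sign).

j₁+j₂−J=1  J+j₁−j₂=0  J−j₁+j₂=2  j₁+j₂+J+1=4
(j₁±m₁, j₂±m₂, J±M) = (1,0,0,3,0,2)
P² = 3
sum k=0..0:
  [0] +1/2 = 1/2
S = 1/2
C² = P²·S² = 3/4 ; C = +0.866025

+√(3/4) = +0.866025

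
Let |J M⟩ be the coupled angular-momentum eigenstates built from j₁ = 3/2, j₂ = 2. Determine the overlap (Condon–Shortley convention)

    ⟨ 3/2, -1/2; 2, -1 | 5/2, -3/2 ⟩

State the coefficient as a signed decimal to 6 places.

+√(1/35) = +0.169031

√[6·1!2!3!/7! · 1!2!1!3!1!4!] = √(144/35)
  +(−1)^0/∏(0,1,2,1,0,2)! = 1/4  (running 1/4)
  +(−1)^1/∏(1,0,1,0,1,3)! = -1/6  (running 1/12)
⟨..|..⟩ = √(144/35)·(1/12) = +0.169031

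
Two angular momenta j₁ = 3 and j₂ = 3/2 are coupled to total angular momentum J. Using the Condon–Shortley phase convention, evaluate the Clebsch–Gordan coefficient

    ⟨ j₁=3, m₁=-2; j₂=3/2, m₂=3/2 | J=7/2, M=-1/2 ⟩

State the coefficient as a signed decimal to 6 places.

j₁+j₂−J=1  J+j₁−j₂=5  J−j₁+j₂=2  j₁+j₂+J+1=9
(j₁±m₁, j₂±m₂, J±M) = (1,5,3,0,3,4)
P² = 3840/7
sum k=1..1:
  [1] −1/48 = -1/48
S = -1/48
C² = P²·S² = 5/21 ; C = -0.487950

−√(5/21) ≈ -0.487950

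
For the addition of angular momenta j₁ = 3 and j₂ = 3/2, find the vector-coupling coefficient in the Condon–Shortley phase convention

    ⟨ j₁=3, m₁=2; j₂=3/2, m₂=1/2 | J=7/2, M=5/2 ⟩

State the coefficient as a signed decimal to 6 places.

+0.377964  (= +√(1/7))

√[8·1!5!2!/9! · 5!1!2!1!6!1!] = √(6400/7)
  +(−1)^0/∏(0,1,1,2,4,0)! = 1/48  (running 1/48)
  +(−1)^1/∏(1,0,0,1,5,1)! = -1/120  (running 1/80)
⟨..|..⟩ = √(6400/7)·(1/80) = +0.377964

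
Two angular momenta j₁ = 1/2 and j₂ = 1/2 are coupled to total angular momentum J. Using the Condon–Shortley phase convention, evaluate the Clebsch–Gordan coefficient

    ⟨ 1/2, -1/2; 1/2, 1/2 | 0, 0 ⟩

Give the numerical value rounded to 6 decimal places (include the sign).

−√(1/2) = -0.707107

j₁+j₂−J=1  J+j₁−j₂=0  J−j₁+j₂=0  j₁+j₂+J+1=2
(j₁±m₁, j₂±m₂, J±M) = (0,1,1,0,0,0)
P² = 1/2
sum k=1..1:
  [1] −1/1 = -1
S = -1
C² = P²·S² = 1/2 ; C = -0.707107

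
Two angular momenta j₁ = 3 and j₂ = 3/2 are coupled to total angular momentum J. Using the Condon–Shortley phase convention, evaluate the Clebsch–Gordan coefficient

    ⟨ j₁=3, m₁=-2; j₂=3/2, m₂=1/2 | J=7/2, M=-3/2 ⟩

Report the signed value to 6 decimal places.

−√(3/7) = -0.654654

√[8·1!5!2!/9! · 1!5!2!1!2!5!] = √(6400/21)
  +(−1)^0/∏(0,1,5,2,0,0)! = 1/240  (running 1/240)
  +(−1)^1/∏(1,0,4,1,1,1)! = -1/24  (running -3/80)
⟨..|..⟩ = √(6400/21)·(-3/80) = -0.654654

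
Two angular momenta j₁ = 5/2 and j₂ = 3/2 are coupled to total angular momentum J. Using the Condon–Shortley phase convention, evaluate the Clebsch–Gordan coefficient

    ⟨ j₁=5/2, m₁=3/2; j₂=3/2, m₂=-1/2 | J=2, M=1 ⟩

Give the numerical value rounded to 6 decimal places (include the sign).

+√(1/42) = +0.154303

triangle: 2!*3!*1!/7! = 12/5040
(j±m)!: 4!*1!*1!*2!*3!*1! = 288
prefactor² = (2J+1)*Δ*N² = 24/7
  k=0: +1/(0!*2!*1!*1!*2!*0!) = 1/4
  k=1: −1/(1!*1!*0!*0!*3!*1!) = -1/6
Σ = 1/12  ⇒  CG² = 24/7*1/12² = 1/42
CG = +√(1/42) = +0.154303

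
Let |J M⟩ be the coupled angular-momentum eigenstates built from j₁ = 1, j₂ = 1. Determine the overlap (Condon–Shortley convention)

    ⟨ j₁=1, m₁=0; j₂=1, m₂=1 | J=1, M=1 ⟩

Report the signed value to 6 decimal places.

−√(1/2) = -0.707107

j₁+j₂−J=1  J+j₁−j₂=1  J−j₁+j₂=1  j₁+j₂+J+1=4
(j₁±m₁, j₂±m₂, J±M) = (1,1,2,0,2,0)
P² = 1/2
sum k=1..1:
  [1] −1/1 = -1
S = -1
C² = P²·S² = 1/2 ; C = -0.707107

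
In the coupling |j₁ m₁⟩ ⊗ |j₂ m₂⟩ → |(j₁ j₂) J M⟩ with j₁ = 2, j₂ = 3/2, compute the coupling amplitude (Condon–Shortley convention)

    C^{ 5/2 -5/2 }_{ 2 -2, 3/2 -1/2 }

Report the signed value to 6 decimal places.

−√(4/7) = -0.755929

j₁+j₂−J=1  J+j₁−j₂=3  J−j₁+j₂=2  j₁+j₂+J+1=7
(j₁±m₁, j₂±m₂, J±M) = (0,4,1,2,0,5)
P² = 576/7
sum k=1..1:
  [1] −1/12 = -1/12
S = -1/12
C² = P²·S² = 4/7 ; C = -0.755929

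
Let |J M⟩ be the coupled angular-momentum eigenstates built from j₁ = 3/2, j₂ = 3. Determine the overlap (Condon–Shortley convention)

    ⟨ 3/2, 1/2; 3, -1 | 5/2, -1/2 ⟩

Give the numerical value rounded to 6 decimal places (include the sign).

j₁+j₂−J=2  J+j₁−j₂=1  J−j₁+j₂=4  j₁+j₂+J+1=8
(j₁±m₁, j₂±m₂, J±M) = (2,1,2,4,2,3)
P² = 288/35
sum k=0..1:
  [0] +1/8 = 1/8
  [1] −1/6 = -1/6
S = -1/24
C² = P²·S² = 1/70 ; C = -0.119523

-0.119523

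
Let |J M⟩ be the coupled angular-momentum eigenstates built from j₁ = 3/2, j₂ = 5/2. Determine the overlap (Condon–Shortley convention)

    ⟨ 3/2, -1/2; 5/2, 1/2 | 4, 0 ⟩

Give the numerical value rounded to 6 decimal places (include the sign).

+√(3/7) = +0.654654

√[9·0!3!5!/9! · 1!2!3!2!4!4!] = √(1728/7)
  +(−1)^0/∏(0,0,2,3,1,2)! = 1/24  (running 1/24)
⟨..|..⟩ = √(1728/7)·(1/24) = +0.654654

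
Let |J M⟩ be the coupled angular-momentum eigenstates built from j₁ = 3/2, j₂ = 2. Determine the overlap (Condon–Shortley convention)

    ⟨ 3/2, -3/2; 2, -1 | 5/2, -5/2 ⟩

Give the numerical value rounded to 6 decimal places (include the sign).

triangle: 1!×2!×3!/7! = 12/5040
(j±m)!: 0!×3!×1!×3!×0!×5! = 4320
prefactor² = (2J+1)×Δ×N² = 432/7
  k=1: −1/(1!×0!×2!×0!×0!×3!) = -1/12
Σ = -1/12  ⇒  CG² = 432/7×(-1/12)² = 3/7
CG = −√(3/7) = -0.654654

-0.654654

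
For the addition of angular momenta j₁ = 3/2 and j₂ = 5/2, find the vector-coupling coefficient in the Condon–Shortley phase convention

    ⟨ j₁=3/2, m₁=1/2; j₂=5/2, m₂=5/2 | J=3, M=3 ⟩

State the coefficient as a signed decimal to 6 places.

√[7·1!2!4!/8! · 2!1!5!0!6!0!] = √(1440)
  +(−1)^1/∏(1,0,0,4,2,0)! = -1/48  (running -1/48)
⟨..|..⟩ = √(1440)·(-1/48) = -0.790569

−√(5/8) = -0.790569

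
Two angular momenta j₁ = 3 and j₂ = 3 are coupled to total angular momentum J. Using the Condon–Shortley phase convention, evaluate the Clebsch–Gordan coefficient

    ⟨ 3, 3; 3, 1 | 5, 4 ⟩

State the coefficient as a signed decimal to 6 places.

+0.707107  (= +√(1/2))

triangle: 1!·5!·5!/12! = 14400/479001600
(j±m)!: 6!·0!·4!·2!·9!·1! = 12541132800
prefactor² = (2J+1)·Δ·N² = 4147200
  k=0: +1/(0!·1!·0!·4!·5!·1!) = 1/2880
Σ = 1/2880  ⇒  CG² = 4147200·1/2880² = 1/2
CG = +√(1/2) = +0.707107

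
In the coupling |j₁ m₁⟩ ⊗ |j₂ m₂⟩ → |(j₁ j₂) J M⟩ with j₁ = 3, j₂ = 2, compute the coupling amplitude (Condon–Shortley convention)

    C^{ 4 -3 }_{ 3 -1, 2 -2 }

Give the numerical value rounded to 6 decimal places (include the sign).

+√(1/2) ≈ +0.707107

triangle: 1!*5!*3!/10! = 720/3628800
(j±m)!: 2!*4!*0!*4!*1!*7! = 5806080
prefactor² = (2J+1)*Δ*N² = 10368
  k=0: +1/(0!*1!*4!*0!*1!*3!) = 1/144
Σ = 1/144  ⇒  CG² = 10368*1/144² = 1/2
CG = +√(1/2) = +0.707107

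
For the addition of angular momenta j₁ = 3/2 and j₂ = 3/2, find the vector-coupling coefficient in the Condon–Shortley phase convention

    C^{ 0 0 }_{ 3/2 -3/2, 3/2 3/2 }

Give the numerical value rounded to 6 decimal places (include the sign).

-0.500000

triangle: 3!*0!*0!/4! = 6/24
(j±m)!: 0!*3!*3!*0!*0!*0! = 36
prefactor² = (2J+1)*Δ*N² = 9
  k=3: −1/(3!*0!*0!*0!*0!*0!) = -1/6
Σ = -1/6  ⇒  CG² = 9*(-1/6)² = 1/4
CG = −√(1/4) = -0.500000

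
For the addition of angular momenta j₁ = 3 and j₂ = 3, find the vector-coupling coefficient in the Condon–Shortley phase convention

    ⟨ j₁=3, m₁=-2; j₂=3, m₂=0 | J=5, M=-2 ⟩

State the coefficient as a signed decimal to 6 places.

-0.577350  (= −√(1/3))

√[11·1!5!5!/12! · 1!5!3!3!3!7!] = √(43200)
  +(−1)^0/∏(0,1,5,3,0,2)! = 1/1440  (running 1/1440)
  +(−1)^1/∏(1,0,4,2,1,3)! = -1/288  (running -1/360)
⟨..|..⟩ = √(43200)·(-1/360) = -0.577350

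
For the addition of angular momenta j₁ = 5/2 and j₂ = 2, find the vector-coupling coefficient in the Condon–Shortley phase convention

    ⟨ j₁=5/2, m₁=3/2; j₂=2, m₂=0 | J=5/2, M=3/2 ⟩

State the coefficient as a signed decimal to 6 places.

-0.119523  (= −√(1/70))

triangle: 2!×3!×2!/8! = 24/40320
(j±m)!: 4!×1!×2!×2!×4!×1! = 2304
prefactor² = (2J+1)×Δ×N² = 288/35
  k=0: +1/(0!×2!×1!×2!×2!×0!) = 1/8
  k=1: −1/(1!×1!×0!×1!×3!×1!) = -1/6
Σ = -1/24  ⇒  CG² = 288/35×(-1/24)² = 1/70
CG = −√(1/70) = -0.119523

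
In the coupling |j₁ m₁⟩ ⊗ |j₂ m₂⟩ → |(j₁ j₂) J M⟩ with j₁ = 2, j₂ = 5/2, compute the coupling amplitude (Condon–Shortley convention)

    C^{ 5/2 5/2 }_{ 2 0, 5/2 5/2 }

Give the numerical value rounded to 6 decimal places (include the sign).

+√(5/14) ≈ +0.597614

√[6·2!2!3!/8! · 2!2!5!0!5!0!] = √(1440/7)
  +(−1)^2/∏(2,0,0,3,2,0)! = 1/24  (running 1/24)
⟨..|..⟩ = √(1440/7)·(1/24) = +0.597614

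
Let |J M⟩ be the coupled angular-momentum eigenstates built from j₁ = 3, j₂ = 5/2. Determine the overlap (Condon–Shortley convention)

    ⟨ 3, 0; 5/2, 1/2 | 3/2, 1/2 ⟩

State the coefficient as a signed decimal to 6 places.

+0.338062

√[4·4!2!1!/8! · 3!3!3!2!2!1!] = √(144/35)
  +(−1)^2/∏(2,2,1,1,1,0)! = 1/4  (running 1/4)
  +(−1)^3/∏(3,1,0,0,2,1)! = -1/12  (running 1/6)
⟨..|..⟩ = √(144/35)·(1/6) = +0.338062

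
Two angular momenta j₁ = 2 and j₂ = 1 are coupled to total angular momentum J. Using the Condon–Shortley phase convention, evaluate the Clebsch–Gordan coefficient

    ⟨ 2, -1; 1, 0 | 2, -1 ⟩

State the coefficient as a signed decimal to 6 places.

-0.408248

triangle: 1!·3!·1!/6! = 6/720
(j±m)!: 1!·3!·1!·1!·1!·3! = 36
prefactor² = (2J+1)·Δ·N² = 3/2
  k=0: +1/(0!·1!·3!·1!·0!·0!) = 1/6
  k=1: −1/(1!·0!·2!·0!·1!·1!) = -1/2
Σ = -1/3  ⇒  CG² = 3/2·(-1/3)² = 1/6
CG = −√(1/6) = -0.408248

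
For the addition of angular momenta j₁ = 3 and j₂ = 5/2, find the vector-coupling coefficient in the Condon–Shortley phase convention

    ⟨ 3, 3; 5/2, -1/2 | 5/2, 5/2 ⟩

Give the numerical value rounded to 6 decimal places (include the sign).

triangle: 3!×3!×2!/9! = 72/362880
(j±m)!: 6!×0!×2!×3!×5!×0! = 1036800
prefactor² = (2J+1)×Δ×N² = 8640/7
  k=0: +1/(0!×3!×0!×2!×3!×0!) = 1/72
Σ = 1/72  ⇒  CG² = 8640/7×1/72² = 5/21
CG = +√(5/21) = +0.487950

+0.487950  (= +√(5/21))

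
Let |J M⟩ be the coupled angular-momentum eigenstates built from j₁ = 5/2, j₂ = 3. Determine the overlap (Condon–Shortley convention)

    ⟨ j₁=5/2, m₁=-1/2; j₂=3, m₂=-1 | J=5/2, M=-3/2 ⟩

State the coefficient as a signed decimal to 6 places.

√[6·3!2!3!/9! · 2!3!2!4!1!4!] = √(576/35)
  +(−1)^1/∏(1,2,2,1,0,2)! = -1/8  (running -1/8)
  +(−1)^2/∏(2,1,1,0,1,3)! = 1/12  (running -1/24)
⟨..|..⟩ = √(576/35)·(-1/24) = -0.169031

-0.169031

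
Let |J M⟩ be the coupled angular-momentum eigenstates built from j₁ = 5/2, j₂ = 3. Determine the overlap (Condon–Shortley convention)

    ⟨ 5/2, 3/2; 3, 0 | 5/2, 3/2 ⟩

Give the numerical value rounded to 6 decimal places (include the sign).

-0.483046

√[6·3!2!3!/9! · 4!1!3!3!4!1!] = √(864/35)
  +(−1)^0/∏(0,3,1,3,1,0)! = 1/36  (running 1/36)
  +(−1)^1/∏(1,2,0,2,2,1)! = -1/8  (running -7/72)
⟨..|..⟩ = √(864/35)·(-7/72) = -0.483046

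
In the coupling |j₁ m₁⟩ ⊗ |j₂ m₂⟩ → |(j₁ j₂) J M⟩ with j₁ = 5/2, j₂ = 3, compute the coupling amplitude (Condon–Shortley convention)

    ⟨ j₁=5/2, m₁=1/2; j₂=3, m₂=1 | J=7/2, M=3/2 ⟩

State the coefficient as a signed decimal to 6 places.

triangle: 2!×3!×4!/10! = 288/3628800
(j±m)!: 3!×2!×4!×2!×5!×2! = 138240
prefactor² = (2J+1)×Δ×N² = 3072/35
  k=0: +1/(0!×2!×2!×4!×1!×0!) = 1/96
  k=1: −1/(1!×1!×1!×3!×2!×1!) = -1/12
  k=2: +1/(2!×0!×0!×2!×3!×2!) = 1/48
Σ = -5/96  ⇒  CG² = 3072/35×(-5/96)² = 5/21
CG = −√(5/21) = -0.487950

-0.487950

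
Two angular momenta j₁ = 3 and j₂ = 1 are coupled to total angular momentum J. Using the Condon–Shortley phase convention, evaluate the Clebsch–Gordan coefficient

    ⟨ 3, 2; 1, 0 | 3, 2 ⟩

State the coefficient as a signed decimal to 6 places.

+√(1/3) = +0.577350

triangle: 1!×5!×1!/8! = 120/40320
(j±m)!: 5!×1!×1!×1!×5!×1! = 14400
prefactor² = (2J+1)×Δ×N² = 300
  k=0: +1/(0!×1!×1!×1!×4!×0!) = 1/24
  k=1: −1/(1!×0!×0!×0!×5!×1!) = -1/120
Σ = 1/30  ⇒  CG² = 300×1/30² = 1/3
CG = +√(1/3) = +0.577350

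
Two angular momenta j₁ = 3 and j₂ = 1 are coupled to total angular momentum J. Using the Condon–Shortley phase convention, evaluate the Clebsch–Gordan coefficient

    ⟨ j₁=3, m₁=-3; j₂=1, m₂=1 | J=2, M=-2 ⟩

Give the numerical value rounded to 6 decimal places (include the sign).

+√(5/7) ≈ +0.845154

triangle: 2!·4!·0!/7! = 48/5040
(j±m)!: 0!·6!·2!·0!·0!·4! = 34560
prefactor² = (2J+1)·Δ·N² = 11520/7
  k=2: +1/(2!·0!·4!·0!·0!·0!) = 1/48
Σ = 1/48  ⇒  CG² = 11520/7·1/48² = 5/7
CG = +√(5/7) = +0.845154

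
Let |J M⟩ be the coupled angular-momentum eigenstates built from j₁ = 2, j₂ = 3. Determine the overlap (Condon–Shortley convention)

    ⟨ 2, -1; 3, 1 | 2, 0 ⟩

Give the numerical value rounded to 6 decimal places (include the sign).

+√(1/7) ≈ +0.377964

j₁+j₂−J=3  J+j₁−j₂=1  J−j₁+j₂=3  j₁+j₂+J+1=8
(j₁±m₁, j₂±m₂, J±M) = (1,3,4,2,2,2)
P² = 36/7
sum k=2..3:
  [2] +1/4 = 1/4
  [3] −1/12 = -1/12
S = 1/6
C² = P²·S² = 1/7 ; C = +0.377964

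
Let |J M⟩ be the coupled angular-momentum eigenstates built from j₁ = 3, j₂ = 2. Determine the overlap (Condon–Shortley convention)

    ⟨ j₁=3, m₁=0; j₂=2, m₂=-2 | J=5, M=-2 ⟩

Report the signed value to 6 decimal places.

+√(1/6) = +0.408248

j₁+j₂−J=0  J+j₁−j₂=6  J−j₁+j₂=4  j₁+j₂+J+1=11
(j₁±m₁, j₂±m₂, J±M) = (3,3,0,4,3,7)
P² = 124416
sum k=0..0:
  [0] +1/864 = 1/864
S = 1/864
C² = P²·S² = 1/6 ; C = +0.408248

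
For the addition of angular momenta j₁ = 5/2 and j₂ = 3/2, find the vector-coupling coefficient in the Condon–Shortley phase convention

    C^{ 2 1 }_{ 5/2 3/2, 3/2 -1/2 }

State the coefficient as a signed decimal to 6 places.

triangle: 2!*3!*1!/7! = 12/5040
(j±m)!: 4!*1!*1!*2!*3!*1! = 288
prefactor² = (2J+1)*Δ*N² = 24/7
  k=0: +1/(0!*2!*1!*1!*2!*0!) = 1/4
  k=1: −1/(1!*1!*0!*0!*3!*1!) = -1/6
Σ = 1/12  ⇒  CG² = 24/7*1/12² = 1/42
CG = +√(1/42) = +0.154303

+0.154303  (= +√(1/42))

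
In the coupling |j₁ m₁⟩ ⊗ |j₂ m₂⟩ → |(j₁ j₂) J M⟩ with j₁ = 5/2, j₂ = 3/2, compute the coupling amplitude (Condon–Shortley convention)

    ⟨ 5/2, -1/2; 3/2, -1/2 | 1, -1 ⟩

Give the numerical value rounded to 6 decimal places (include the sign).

−√(3/20) = -0.387298

triangle: 3!·2!·0!/6! = 12/720
(j±m)!: 2!·3!·1!·2!·0!·2! = 48
prefactor² = (2J+1)·Δ·N² = 12/5
  k=1: −1/(1!·2!·2!·0!·0!·0!) = -1/4
Σ = -1/4  ⇒  CG² = 12/5·(-1/4)² = 3/20
CG = −√(3/20) = -0.387298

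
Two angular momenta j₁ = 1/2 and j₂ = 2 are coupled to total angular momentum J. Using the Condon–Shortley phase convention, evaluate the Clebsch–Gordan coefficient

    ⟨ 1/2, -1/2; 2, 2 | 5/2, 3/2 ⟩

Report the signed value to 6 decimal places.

+√(1/5) = +0.447214

j₁+j₂−J=0  J+j₁−j₂=1  J−j₁+j₂=4  j₁+j₂+J+1=6
(j₁±m₁, j₂±m₂, J±M) = (0,1,4,0,4,1)
P² = 576/5
sum k=0..0:
  [0] +1/24 = 1/24
S = 1/24
C² = P²·S² = 1/5 ; C = +0.447214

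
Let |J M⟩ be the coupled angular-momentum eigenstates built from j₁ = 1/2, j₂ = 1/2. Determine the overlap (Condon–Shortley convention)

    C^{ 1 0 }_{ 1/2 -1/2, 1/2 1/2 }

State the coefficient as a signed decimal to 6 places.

+√(1/2) = +0.707107

triangle: 0!·1!·1!/3! = 1/6
(j±m)!: 0!·1!·1!·0!·1!·1! = 1
prefactor² = (2J+1)·Δ·N² = 1/2
  k=0: +1/(0!·0!·1!·1!·0!·0!) = 1
Σ = 1  ⇒  CG² = 1/2·1² = 1/2
CG = +√(1/2) = +0.707107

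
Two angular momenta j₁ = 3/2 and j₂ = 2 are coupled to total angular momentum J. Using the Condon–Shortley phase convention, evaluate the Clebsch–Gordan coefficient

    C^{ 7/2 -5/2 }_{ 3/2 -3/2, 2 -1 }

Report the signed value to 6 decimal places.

+0.755929  (= +√(4/7))

j₁+j₂−J=0  J+j₁−j₂=3  J−j₁+j₂=4  j₁+j₂+J+1=8
(j₁±m₁, j₂±m₂, J±M) = (0,3,1,3,1,6)
P² = 5184/7
sum k=0..0:
  [0] +1/36 = 1/36
S = 1/36
C² = P²·S² = 4/7 ; C = +0.755929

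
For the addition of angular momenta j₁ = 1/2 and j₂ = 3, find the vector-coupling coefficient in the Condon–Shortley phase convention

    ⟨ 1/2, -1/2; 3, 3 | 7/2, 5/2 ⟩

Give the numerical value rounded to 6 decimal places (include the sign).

+√(1/7) = +0.377964

√[8·0!1!6!/8! · 0!1!6!0!6!1!] = √(518400/7)
  +(−1)^0/∏(0,0,1,6,0,0)! = 1/720  (running 1/720)
⟨..|..⟩ = √(518400/7)·(1/720) = +0.377964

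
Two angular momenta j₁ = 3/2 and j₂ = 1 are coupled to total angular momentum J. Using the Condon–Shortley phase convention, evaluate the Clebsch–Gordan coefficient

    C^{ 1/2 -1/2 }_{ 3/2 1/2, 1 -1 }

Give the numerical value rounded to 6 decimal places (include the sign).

+√(1/6) ≈ +0.408248

j₁+j₂−J=2  J+j₁−j₂=1  J−j₁+j₂=0  j₁+j₂+J+1=4
(j₁±m₁, j₂±m₂, J±M) = (2,1,0,2,0,1)
P² = 2/3
sum k=0..0:
  [0] +1/2 = 1/2
S = 1/2
C² = P²·S² = 1/6 ; C = +0.408248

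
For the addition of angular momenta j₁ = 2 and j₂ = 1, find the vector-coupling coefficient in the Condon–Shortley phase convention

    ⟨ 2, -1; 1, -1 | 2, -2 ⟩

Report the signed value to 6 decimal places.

j₁+j₂−J=1  J+j₁−j₂=3  J−j₁+j₂=1  j₁+j₂+J+1=6
(j₁±m₁, j₂±m₂, J±M) = (1,3,0,2,0,4)
P² = 12
sum k=0..0:
  [0] +1/6 = 1/6
S = 1/6
C² = P²·S² = 1/3 ; C = +0.577350

+0.577350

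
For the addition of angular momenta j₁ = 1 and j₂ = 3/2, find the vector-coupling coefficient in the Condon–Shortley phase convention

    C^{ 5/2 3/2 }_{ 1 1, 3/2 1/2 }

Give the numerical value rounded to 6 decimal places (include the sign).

+√(3/5) ≈ +0.774597

√[6·0!2!3!/6! · 2!0!2!1!4!1!] = √(48/5)
  +(−1)^0/∏(0,0,0,2,2,1)! = 1/4  (running 1/4)
⟨..|..⟩ = √(48/5)·(1/4) = +0.774597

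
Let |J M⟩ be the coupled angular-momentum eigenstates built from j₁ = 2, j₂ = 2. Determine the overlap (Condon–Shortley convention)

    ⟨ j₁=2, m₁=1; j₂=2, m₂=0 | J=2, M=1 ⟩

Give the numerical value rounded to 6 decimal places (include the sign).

-0.267261  (= −√(1/14))

triangle: 2!*2!*2!/7! = 8/5040
(j±m)!: 3!*1!*2!*2!*3!*1! = 144
prefactor² = (2J+1)*Δ*N² = 8/7
  k=0: +1/(0!*2!*1!*2!*1!*0!) = 1/4
  k=1: −1/(1!*1!*0!*1!*2!*1!) = -1/2
Σ = -1/4  ⇒  CG² = 8/7*(-1/4)² = 1/14
CG = −√(1/14) = -0.267261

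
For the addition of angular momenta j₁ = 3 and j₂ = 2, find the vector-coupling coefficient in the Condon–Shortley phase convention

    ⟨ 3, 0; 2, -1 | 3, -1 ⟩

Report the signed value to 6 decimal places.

√[7·2!4!2!/9! · 3!3!1!3!2!4!] = √(96/5)
  +(−1)^0/∏(0,2,3,1,1,1)! = 1/12  (running 1/12)
  +(−1)^1/∏(1,1,2,0,2,2)! = -1/8  (running -1/24)
⟨..|..⟩ = √(96/5)·(-1/24) = -0.182574

−√(1/30) ≈ -0.182574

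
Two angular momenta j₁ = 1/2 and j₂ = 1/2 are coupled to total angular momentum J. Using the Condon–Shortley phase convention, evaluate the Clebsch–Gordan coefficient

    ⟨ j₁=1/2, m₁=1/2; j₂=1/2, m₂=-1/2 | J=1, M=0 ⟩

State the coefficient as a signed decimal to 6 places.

+√(1/2) ≈ +0.707107

j₁+j₂−J=0  J+j₁−j₂=1  J−j₁+j₂=1  j₁+j₂+J+1=3
(j₁±m₁, j₂±m₂, J±M) = (1,0,0,1,1,1)
P² = 1/2
sum k=0..0:
  [0] +1/1 = 1
S = 1
C² = P²·S² = 1/2 ; C = +0.707107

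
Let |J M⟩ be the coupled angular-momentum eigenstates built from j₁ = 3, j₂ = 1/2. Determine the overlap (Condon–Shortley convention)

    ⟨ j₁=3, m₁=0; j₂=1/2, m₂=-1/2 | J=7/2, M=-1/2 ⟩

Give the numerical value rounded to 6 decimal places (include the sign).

+√(4/7) ≈ +0.755929

triangle: 0!·6!·1!/8! = 720/40320
(j±m)!: 3!·3!·0!·1!·3!·4! = 5184
prefactor² = (2J+1)·Δ·N² = 5184/7
  k=0: +1/(0!·0!·3!·0!·3!·1!) = 1/36
Σ = 1/36  ⇒  CG² = 5184/7·1/36² = 4/7
CG = +√(4/7) = +0.755929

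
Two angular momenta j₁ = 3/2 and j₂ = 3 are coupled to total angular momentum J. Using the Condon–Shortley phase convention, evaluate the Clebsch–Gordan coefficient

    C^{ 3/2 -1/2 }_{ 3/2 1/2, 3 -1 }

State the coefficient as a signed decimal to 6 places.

−√(12/35) = -0.585540

j₁+j₂−J=3  J+j₁−j₂=0  J−j₁+j₂=3  j₁+j₂+J+1=7
(j₁±m₁, j₂±m₂, J±M) = (2,1,2,4,1,2)
P² = 192/35
sum k=1..1:
  [1] −1/4 = -1/4
S = -1/4
C² = P²·S² = 12/35 ; C = -0.585540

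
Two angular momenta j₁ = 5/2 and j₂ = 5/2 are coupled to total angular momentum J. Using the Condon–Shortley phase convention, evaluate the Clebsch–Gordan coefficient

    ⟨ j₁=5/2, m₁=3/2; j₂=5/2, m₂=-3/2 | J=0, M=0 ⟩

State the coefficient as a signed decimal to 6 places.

−√(1/6) = -0.408248

√[1·5!0!0!/6! · 4!1!1!4!0!0!] = √(96)
  +(−1)^1/∏(1,4,0,0,0,0)! = -1/24  (running -1/24)
⟨..|..⟩ = √(96)·(-1/24) = -0.408248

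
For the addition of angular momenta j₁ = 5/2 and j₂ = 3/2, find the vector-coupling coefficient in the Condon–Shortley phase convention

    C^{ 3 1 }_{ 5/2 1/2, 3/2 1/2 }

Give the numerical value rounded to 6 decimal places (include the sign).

−√(1/60) ≈ -0.129099

√[7·1!4!2!/8! · 3!2!2!1!4!2!] = √(48/5)
  +(−1)^0/∏(0,1,2,2,2,0)! = 1/8  (running 1/8)
  +(−1)^1/∏(1,0,1,1,3,1)! = -1/6  (running -1/24)
⟨..|..⟩ = √(48/5)·(-1/24) = -0.129099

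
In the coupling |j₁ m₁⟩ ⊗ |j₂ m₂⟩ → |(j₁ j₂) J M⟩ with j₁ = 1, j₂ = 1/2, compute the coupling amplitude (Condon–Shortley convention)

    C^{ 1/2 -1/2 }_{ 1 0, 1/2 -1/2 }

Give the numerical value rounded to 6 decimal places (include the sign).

j₁+j₂−J=1  J+j₁−j₂=1  J−j₁+j₂=0  j₁+j₂+J+1=3
(j₁±m₁, j₂±m₂, J±M) = (1,1,0,1,0,1)
P² = 1/3
sum k=0..0:
  [0] +1/1 = 1
S = 1
C² = P²·S² = 1/3 ; C = +0.577350

+√(1/3) = +0.577350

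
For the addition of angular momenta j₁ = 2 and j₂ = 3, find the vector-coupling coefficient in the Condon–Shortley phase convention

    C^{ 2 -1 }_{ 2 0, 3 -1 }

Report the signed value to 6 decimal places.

triangle: 3!*1!*3!/8! = 36/40320
(j±m)!: 2!*2!*2!*4!*1!*3! = 1152
prefactor² = (2J+1)*Δ*N² = 36/7
  k=1: −1/(1!*2!*1!*1!*0!*2!) = -1/4
  k=2: +1/(2!*1!*0!*0!*1!*3!) = 1/12
Σ = -1/6  ⇒  CG² = 36/7*(-1/6)² = 1/7
CG = −√(1/7) = -0.377964

−√(1/7) ≈ -0.377964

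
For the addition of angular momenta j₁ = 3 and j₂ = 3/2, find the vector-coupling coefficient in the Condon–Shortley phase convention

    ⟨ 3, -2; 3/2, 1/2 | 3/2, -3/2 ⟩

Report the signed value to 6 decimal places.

√[4·3!3!0!/7! · 1!5!2!1!0!3!] = √(288/7)
  +(−1)^2/∏(2,1,3,0,0,0)! = 1/12  (running 1/12)
⟨..|..⟩ = √(288/7)·(1/12) = +0.534522

+√(2/7) = +0.534522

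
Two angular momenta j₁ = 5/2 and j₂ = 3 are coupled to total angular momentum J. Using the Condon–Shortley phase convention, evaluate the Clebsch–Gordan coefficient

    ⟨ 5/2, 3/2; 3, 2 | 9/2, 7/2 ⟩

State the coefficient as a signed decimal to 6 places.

triangle: 1!·4!·5!/11! = 2880/39916800
(j±m)!: 4!·1!·5!·1!·8!·1! = 116121600
prefactor² = (2J+1)·Δ·N² = 921600/11
  k=0: +1/(0!·1!·1!·5!·3!·0!) = 1/720
  k=1: −1/(1!·0!·0!·4!·4!·1!) = -1/576
Σ = -1/2880  ⇒  CG² = 921600/11·(-1/2880)² = 1/99
CG = −√(1/99) = -0.100504

−√(1/99) = -0.100504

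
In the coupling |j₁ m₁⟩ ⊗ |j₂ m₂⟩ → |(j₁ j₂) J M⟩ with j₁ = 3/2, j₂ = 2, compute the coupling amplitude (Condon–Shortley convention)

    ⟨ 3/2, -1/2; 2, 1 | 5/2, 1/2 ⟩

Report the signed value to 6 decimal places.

√[6·1!2!3!/7! · 1!2!3!1!3!2!] = √(72/35)
  +(−1)^0/∏(0,1,2,3,0,0)! = 1/12  (running 1/12)
  +(−1)^1/∏(1,0,1,2,1,1)! = -1/2  (running -5/12)
⟨..|..⟩ = √(72/35)·(-5/12) = -0.597614

−√(5/14) ≈ -0.597614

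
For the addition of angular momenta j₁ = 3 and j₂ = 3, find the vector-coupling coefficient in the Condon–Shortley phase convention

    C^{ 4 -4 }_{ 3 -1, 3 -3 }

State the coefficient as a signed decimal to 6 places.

j₁+j₂−J=2  J+j₁−j₂=4  J−j₁+j₂=4  j₁+j₂+J+1=11
(j₁±m₁, j₂±m₂, J±M) = (2,4,0,6,0,8)
P² = 3981312/11
sum k=0..0:
  [0] +1/1152 = 1/1152
S = 1/1152
C² = P²·S² = 3/11 ; C = +0.522233

+√(3/11) ≈ +0.522233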